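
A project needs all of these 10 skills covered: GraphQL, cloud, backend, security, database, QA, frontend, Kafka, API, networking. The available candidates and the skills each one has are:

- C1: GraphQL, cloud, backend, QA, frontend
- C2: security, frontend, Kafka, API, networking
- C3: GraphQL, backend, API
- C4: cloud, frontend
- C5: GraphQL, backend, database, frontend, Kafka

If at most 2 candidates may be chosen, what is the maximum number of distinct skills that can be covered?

Choosing C1, C2 covers {GraphQL, cloud, backend, security, QA, frontend, Kafka, API, networking} — 9 skills.
No choice of 2 candidates does better; here database is left uncovered.

9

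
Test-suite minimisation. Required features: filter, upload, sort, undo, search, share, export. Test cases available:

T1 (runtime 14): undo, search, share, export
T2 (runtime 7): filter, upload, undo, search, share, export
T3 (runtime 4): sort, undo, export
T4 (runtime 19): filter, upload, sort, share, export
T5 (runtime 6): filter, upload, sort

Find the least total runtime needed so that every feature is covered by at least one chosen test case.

11

T2, T3 cover every feature at runtime 7 + 4 = 11.
Any cover uses at least 2 test cases; among all covering selections none totals below 11.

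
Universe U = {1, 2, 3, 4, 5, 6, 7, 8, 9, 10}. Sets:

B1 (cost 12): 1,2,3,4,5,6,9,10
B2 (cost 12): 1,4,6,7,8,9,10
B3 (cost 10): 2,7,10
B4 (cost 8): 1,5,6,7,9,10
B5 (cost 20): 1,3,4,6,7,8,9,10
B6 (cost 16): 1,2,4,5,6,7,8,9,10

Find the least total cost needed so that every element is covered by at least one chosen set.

24

B1, B2 cover every element at cost 12 + 12 = 24.
Any cover uses at least 2 sets; among all covering selections none totals below 24.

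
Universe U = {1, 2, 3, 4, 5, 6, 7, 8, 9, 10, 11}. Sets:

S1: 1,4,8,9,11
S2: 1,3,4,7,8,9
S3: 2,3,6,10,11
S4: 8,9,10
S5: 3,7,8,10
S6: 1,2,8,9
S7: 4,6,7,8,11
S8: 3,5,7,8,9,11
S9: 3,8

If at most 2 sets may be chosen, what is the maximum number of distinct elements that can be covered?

Choosing S2, S3 covers {1, 2, 3, 4, 6, 7, 8, 9, 10, 11} — 10 elements.
No choice of 2 sets does better; here 5 is left uncovered.

10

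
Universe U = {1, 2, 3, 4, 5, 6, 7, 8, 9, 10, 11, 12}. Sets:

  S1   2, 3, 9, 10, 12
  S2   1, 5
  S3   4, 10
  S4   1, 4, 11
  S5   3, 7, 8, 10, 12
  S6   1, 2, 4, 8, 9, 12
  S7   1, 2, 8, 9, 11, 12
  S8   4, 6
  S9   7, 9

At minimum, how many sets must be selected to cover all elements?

4

S2, S5, S7, S8 together cover {1, 2, 3, 4, 5, 6, 7, 8, 9, 10, 11, 12} — every element.
No 3 of the 9 sets cover everything (all 84 triples fall short), so 4 is minimum.
Greedy (largest uncovered first) would take S6, S5, S2, S4, S8 — 5 sets — but 4 suffice.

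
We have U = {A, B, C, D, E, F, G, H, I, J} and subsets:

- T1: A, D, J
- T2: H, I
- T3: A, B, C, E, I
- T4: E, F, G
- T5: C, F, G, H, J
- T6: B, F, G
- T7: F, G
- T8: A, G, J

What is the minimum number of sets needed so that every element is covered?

T1, T3, T5 together cover {A, B, C, D, E, F, G, H, I, J} — every element.
No 2 of the 8 sets cover everything (all 28 pairs fall short), so 3 is minimum.

3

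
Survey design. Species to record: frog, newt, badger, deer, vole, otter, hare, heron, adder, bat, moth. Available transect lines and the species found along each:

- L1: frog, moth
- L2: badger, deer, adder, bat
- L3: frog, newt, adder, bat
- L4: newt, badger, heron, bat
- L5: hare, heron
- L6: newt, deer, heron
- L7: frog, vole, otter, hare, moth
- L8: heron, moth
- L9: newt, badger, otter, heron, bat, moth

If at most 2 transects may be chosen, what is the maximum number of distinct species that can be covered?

Choosing L2, L7 covers {frog, badger, deer, vole, otter, hare, adder, bat, moth} — 9 species.
No choice of 2 transects does better; here newt, heron are left uncovered.

9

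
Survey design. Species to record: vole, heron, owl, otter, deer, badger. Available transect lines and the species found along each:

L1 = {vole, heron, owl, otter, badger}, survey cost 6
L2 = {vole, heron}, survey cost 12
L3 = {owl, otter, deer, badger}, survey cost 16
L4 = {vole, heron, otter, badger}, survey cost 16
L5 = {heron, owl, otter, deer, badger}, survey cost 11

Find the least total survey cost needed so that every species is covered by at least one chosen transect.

17

L1, L5 cover every species at survey cost 6 + 11 = 17.
Any cover uses at least 2 transects; among all covering selections none totals below 17.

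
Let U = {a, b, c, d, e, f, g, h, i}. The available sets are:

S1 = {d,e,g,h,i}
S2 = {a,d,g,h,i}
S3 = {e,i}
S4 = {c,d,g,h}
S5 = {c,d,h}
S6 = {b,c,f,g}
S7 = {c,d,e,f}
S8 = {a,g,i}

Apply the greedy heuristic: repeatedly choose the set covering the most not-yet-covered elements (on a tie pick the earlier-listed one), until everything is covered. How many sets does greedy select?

Pick 1: S1 covers 5 new elements (d, e, g, h, i).
Pick 2: S6 covers 3 new elements (b, c, f).
Pick 3: S2 covers 1 new elements (a).
Greedy uses 3 sets.

3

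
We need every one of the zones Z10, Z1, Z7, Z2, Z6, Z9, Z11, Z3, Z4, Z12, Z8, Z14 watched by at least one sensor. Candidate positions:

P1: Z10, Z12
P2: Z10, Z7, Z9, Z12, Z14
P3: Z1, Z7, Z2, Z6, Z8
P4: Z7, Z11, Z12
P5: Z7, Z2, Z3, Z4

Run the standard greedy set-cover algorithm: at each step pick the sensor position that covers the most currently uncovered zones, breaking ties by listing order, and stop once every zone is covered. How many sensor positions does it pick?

4

Pick 1: P2 covers 5 new zones (Z10, Z7, Z9, Z12, Z14).
Pick 2: P3 covers 4 new zones (Z1, Z2, Z6, Z8).
Pick 3: P5 covers 2 new zones (Z3, Z4).
Pick 4: P4 covers 1 new zones (Z11).
Greedy uses 4 sensor positions.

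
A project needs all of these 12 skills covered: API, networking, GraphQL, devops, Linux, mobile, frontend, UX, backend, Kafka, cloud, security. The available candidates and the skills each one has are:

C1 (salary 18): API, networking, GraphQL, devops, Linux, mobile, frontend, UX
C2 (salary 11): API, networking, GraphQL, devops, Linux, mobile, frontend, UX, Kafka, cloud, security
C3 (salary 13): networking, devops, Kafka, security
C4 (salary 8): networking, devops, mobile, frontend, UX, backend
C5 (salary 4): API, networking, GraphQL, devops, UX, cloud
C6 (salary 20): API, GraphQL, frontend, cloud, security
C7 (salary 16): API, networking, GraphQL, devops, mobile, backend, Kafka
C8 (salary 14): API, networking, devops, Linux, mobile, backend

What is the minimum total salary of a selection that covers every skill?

19

C2, C4 cover every skill at salary 11 + 8 = 19.
Any cover uses at least 2 candidates; among all covering selections none totals below 19.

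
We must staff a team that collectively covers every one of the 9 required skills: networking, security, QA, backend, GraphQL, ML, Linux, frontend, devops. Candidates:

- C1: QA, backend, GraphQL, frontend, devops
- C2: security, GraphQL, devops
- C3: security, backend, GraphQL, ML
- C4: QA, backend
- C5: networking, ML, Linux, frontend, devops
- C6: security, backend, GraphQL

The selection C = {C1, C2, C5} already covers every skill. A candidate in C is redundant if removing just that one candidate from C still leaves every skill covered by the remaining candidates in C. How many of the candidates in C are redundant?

0

Drop C1: QA, backend uncovered — not redundant.
Drop C2: security uncovered — not redundant.
Drop C5: networking, ML, Linux uncovered — not redundant.
None of the candidates in C is redundant.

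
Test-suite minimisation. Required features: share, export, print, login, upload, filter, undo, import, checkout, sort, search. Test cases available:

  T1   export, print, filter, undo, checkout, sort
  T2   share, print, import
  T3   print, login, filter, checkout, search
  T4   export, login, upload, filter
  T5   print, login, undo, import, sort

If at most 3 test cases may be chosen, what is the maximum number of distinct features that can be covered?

Choosing T1, T2, T3 covers {share, export, print, login, filter, undo, import, checkout, sort, search} — 10 features.
No choice of 3 test cases does better; here upload is left uncovered.

10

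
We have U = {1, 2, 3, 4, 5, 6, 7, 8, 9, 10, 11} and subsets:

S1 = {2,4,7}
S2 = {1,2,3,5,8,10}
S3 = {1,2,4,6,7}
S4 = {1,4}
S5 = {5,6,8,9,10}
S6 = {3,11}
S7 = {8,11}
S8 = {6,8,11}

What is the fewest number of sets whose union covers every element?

S3, S5, S6 together cover {1, 2, 3, 4, 5, 6, 7, 8, 9, 10, 11} — every element.
No 2 of the 8 sets cover everything (all 28 pairs fall short), so 3 is minimum.
Greedy (largest uncovered first) would take S2, S3, S5, S6 — 4 sets — but 3 suffice.

3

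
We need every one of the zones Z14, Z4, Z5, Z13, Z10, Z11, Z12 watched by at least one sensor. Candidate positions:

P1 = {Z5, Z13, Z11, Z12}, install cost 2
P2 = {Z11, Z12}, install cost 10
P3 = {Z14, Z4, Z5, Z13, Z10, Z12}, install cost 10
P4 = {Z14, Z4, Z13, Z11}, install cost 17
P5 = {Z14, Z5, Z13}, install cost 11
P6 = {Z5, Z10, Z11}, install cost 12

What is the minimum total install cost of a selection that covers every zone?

P1, P3 cover every zone at install cost 2 + 10 = 12.
Any cover uses at least 2 sensor positions; among all covering selections none totals below 12.

12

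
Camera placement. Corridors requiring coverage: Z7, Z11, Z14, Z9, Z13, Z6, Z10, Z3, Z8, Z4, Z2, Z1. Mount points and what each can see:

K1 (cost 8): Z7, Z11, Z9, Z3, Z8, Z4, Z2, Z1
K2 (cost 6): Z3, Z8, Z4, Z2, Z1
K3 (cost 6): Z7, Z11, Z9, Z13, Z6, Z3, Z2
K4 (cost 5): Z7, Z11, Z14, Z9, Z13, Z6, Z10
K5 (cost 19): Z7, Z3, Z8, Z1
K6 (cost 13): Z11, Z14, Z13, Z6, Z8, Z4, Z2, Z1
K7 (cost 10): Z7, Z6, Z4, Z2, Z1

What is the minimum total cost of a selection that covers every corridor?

K2, K4 cover every corridor at cost 6 + 5 = 11.
Any cover uses at least 2 camera mounts; among all covering selections none totals below 11.

11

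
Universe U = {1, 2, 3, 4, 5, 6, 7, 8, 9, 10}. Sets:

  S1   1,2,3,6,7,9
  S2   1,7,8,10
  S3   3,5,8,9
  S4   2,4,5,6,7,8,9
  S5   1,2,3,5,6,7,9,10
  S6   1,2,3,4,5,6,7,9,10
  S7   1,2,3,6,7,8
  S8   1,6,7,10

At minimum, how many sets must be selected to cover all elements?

2

S2, S6 together cover {1, 2, 3, 4, 5, 6, 7, 8, 9, 10} — every element.
No single set contains all 10 elements, so 2 is optimal.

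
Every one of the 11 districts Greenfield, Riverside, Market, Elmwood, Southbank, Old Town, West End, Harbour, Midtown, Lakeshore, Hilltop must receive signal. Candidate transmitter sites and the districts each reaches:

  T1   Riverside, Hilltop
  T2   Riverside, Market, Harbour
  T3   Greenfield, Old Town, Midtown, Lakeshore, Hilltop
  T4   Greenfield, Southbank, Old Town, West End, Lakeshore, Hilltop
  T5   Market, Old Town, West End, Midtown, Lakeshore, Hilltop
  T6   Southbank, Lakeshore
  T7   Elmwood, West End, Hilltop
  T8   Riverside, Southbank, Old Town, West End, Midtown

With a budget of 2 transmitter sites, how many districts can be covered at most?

Choosing T2, T4 covers {Greenfield, Riverside, Market, Southbank, Old Town, West End, Harbour, Lakeshore, Hilltop} — 9 districts.
No choice of 2 transmitter sites does better; here Elmwood, Midtown are left uncovered.

9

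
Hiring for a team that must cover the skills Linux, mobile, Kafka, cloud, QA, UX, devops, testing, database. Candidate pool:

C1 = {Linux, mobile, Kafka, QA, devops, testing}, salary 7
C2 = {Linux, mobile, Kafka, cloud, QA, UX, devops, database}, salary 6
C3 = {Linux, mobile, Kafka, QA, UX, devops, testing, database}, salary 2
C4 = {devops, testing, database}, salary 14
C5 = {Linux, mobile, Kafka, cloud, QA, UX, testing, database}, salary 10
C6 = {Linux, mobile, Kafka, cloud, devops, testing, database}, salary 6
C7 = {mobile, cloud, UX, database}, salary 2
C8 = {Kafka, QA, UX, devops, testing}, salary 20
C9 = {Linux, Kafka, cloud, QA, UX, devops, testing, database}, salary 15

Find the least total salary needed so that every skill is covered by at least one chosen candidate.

4

C3, C7 cover every skill at salary 2 + 2 = 4.
Any cover uses at least 2 candidates; among all covering selections none totals below 4.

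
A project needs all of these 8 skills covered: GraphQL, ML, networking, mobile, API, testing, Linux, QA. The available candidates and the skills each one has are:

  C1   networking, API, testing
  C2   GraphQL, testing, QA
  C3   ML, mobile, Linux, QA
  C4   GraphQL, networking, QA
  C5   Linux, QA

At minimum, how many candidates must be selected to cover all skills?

3

C1, C2, C3 together cover {GraphQL, ML, networking, mobile, API, testing, Linux, QA} — every skill.
No 2 of the 5 candidates cover everything (all 10 pairs fall short), so 3 is minimum.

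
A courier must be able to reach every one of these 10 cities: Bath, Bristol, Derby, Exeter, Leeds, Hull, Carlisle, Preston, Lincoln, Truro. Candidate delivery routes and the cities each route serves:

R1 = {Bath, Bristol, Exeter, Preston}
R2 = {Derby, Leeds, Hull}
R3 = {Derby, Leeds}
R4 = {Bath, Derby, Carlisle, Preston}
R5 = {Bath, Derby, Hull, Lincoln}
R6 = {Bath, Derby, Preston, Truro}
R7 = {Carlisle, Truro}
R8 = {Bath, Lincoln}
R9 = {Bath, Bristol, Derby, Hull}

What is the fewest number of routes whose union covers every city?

4

R1, R2, R5, R7 together cover {Bath, Bristol, Derby, Exeter, Leeds, Hull, Carlisle, Preston, Lincoln, Truro} — every city.
No 3 of the 9 routes cover everything (all 84 triples fall short), so 4 is minimum.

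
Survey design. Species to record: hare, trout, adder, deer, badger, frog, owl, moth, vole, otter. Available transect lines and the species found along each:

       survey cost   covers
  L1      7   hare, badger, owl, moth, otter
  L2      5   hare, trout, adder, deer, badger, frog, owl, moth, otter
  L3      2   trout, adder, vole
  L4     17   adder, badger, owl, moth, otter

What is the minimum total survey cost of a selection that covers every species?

L2, L3 cover every species at survey cost 5 + 2 = 7.
Any cover uses at least 2 transects; among all covering selections none totals below 7.

7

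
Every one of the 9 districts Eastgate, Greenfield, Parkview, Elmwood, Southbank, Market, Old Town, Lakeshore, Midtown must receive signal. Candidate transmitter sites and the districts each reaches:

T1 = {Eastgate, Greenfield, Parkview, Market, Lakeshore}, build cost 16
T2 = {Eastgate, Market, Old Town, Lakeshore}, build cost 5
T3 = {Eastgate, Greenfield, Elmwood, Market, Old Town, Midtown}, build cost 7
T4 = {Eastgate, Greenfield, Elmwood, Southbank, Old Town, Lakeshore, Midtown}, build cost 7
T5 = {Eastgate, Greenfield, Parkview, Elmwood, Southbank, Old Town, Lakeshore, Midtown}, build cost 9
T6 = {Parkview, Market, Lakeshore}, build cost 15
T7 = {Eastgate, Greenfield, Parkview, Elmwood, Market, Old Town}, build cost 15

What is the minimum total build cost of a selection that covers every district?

14

T2, T5 cover every district at build cost 5 + 9 = 14.
Any cover uses at least 2 transmitter sites; among all covering selections none totals below 14.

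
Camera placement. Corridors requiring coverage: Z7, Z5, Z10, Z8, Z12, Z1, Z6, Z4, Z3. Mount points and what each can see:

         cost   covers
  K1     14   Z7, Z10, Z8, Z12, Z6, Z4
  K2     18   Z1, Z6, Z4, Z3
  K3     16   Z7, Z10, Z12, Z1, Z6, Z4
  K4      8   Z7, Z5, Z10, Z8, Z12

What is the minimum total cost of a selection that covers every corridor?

K2, K4 cover every corridor at cost 18 + 8 = 26.
Any cover uses at least 2 camera mounts; among all covering selections none totals below 26.

26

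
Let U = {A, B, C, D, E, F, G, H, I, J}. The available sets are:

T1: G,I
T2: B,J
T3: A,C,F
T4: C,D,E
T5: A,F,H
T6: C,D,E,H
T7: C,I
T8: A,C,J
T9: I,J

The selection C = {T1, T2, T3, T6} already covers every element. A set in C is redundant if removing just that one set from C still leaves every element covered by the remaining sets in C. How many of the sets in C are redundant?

0

Drop T1: G, I uncovered — not redundant.
Drop T2: B, J uncovered — not redundant.
Drop T3: A, F uncovered — not redundant.
Drop T6: D, E, H uncovered — not redundant.
None of the sets in C is redundant.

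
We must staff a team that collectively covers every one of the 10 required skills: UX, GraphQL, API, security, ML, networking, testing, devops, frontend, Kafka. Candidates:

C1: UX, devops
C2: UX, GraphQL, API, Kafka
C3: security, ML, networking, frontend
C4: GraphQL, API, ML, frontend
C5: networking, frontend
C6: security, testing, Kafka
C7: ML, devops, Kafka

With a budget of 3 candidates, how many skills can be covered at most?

Choosing C1, C2, C3 covers {UX, GraphQL, API, security, ML, networking, devops, frontend, Kafka} — 9 skills.
No choice of 3 candidates does better; here testing is left uncovered.

9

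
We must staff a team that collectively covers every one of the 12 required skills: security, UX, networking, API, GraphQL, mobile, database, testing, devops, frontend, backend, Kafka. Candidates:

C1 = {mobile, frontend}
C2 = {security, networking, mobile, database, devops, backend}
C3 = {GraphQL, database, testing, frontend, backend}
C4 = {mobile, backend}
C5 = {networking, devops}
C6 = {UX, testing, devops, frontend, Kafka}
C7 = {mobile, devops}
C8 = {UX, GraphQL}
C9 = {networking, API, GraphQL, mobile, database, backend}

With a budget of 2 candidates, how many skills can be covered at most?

Choosing C6, C9 covers {UX, networking, API, GraphQL, mobile, database, testing, devops, frontend, backend, Kafka} — 11 skills.
No choice of 2 candidates does better; here security is left uncovered.

11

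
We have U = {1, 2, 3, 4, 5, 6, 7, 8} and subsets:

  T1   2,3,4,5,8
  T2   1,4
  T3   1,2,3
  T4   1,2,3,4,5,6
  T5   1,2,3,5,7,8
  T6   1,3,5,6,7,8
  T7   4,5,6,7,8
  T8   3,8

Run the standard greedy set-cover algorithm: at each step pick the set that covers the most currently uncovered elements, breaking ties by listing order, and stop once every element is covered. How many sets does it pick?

Pick 1: T4 covers 6 new elements (1, 2, 3, 4, 5, 6).
Pick 2: T5 covers 2 new elements (7, 8).
Greedy uses 2 sets.

2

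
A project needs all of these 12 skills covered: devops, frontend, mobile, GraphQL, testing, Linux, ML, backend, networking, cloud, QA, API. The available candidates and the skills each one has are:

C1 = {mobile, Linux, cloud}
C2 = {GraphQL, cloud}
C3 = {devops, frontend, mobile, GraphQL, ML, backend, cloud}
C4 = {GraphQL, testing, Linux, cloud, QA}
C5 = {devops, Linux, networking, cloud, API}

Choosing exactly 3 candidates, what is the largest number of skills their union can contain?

12

Choosing C3, C4, C5 covers {devops, frontend, mobile, GraphQL, testing, Linux, ML, backend, networking, cloud, QA, API} — 12 skills.
That is all 12 skills.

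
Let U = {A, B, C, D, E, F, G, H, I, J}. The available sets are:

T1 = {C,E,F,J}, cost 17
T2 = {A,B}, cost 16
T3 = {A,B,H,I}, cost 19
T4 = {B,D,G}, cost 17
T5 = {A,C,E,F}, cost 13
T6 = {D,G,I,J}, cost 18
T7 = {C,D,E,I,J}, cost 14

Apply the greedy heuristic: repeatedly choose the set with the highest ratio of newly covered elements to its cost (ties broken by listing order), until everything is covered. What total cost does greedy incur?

Pick 1: T7 adds 5 new (C, D, E, I, J) at cost 14 (ratio 5/14).
Pick 2: T3 adds 3 new (A, B, H) at cost 19 (ratio 3/19).
Pick 3: T5 adds 1 new (F) at cost 13 (ratio 1/13).
Pick 4: T4 adds 1 new (G) at cost 17 (ratio 1/17).
Greedy total cost: 14 + 19 + 13 + 17 = 63. (The true optimum is 50, so greedy overshoots here.)

63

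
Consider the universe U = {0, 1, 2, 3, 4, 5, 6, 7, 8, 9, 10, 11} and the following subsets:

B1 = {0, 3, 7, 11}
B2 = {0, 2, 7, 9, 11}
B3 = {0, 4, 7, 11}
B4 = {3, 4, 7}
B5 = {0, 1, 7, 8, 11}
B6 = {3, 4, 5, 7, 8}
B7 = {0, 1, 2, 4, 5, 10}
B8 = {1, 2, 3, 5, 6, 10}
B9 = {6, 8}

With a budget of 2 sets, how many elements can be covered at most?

10

Choosing B2, B8 covers {0, 1, 2, 3, 5, 6, 7, 9, 10, 11} — 10 elements.
No choice of 2 sets does better; here 4, 8 are left uncovered.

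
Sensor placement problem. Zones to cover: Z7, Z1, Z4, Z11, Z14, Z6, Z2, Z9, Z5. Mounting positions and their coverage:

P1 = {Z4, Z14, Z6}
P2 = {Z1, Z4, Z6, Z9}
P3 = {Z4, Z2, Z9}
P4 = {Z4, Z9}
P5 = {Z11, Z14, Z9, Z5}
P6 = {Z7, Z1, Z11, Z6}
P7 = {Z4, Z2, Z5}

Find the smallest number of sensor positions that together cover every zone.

P3, P5, P6 together cover {Z7, Z1, Z4, Z11, Z14, Z6, Z2, Z9, Z5} — every zone.
No 2 of the 7 sensor positions cover everything (all 21 pairs fall short), so 3 is minimum.
Greedy (largest uncovered first) would take P2, P5, P3, P6 — 4 sensor positions — but 3 suffice.

3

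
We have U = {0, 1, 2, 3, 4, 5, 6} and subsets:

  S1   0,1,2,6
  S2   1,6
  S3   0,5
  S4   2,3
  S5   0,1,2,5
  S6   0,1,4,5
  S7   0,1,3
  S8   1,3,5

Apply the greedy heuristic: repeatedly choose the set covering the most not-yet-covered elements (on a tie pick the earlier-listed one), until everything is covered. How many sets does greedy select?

Pick 1: S1 covers 4 new elements (0, 1, 2, 6).
Pick 2: S6 covers 2 new elements (4, 5).
Pick 3: S4 covers 1 new elements (3).
Greedy uses 3 sets.

3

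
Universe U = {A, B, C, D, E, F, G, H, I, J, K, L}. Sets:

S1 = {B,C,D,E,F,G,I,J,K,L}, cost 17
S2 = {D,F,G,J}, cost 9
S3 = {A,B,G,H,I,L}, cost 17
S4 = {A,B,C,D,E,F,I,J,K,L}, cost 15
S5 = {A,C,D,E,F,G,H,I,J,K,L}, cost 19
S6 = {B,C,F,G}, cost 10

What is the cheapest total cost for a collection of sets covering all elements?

S5, S6 cover every element at cost 19 + 10 = 29.
Any cover uses at least 2 sets; among all covering selections none totals below 29.
Greedy by coverage-per-cost would pick S4, S3 for 32 — worse than the optimum 29.

29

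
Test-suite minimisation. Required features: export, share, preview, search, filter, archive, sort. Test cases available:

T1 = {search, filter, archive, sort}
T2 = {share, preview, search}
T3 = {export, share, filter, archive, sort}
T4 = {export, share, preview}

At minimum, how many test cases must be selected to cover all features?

2

T1, T4 together cover {export, share, preview, search, filter, archive, sort} — every feature.
No single test case contains all 7 features, so 2 is optimal.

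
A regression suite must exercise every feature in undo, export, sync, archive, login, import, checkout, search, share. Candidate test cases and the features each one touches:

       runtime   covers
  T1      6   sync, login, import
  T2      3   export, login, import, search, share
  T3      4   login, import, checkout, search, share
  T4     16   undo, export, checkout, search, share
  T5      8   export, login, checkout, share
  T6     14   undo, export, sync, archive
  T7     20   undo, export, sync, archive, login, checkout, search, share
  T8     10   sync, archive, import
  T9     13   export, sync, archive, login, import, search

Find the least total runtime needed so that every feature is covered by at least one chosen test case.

18

T3, T6 cover every feature at runtime 4 + 14 = 18.
Any cover uses at least 2 test cases; among all covering selections none totals below 18.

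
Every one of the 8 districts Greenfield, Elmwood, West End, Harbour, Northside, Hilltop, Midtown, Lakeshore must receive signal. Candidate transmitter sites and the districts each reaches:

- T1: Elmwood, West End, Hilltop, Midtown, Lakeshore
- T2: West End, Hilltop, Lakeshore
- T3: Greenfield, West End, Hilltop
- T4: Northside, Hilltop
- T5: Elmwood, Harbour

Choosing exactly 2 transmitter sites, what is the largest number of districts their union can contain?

6

Choosing T1, T3 covers {Greenfield, Elmwood, West End, Hilltop, Midtown, Lakeshore} — 6 districts.
No choice of 2 transmitter sites does better; here Harbour, Northside are left uncovered.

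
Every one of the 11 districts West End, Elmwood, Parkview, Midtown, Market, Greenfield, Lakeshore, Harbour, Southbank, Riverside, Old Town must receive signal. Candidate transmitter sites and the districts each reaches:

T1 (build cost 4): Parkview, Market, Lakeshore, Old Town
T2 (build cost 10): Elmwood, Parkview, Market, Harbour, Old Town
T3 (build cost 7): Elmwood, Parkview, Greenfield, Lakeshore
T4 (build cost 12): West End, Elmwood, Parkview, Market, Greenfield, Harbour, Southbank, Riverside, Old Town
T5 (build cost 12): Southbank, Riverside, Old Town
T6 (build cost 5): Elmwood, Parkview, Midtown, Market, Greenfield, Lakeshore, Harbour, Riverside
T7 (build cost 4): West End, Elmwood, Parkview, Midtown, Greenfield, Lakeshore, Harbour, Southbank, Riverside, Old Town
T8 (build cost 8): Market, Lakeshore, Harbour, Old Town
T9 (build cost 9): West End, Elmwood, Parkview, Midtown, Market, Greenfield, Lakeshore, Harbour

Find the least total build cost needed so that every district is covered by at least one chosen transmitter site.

8

T1, T7 cover every district at build cost 4 + 4 = 8.
Any cover uses at least 2 transmitter sites; among all covering selections none totals below 8.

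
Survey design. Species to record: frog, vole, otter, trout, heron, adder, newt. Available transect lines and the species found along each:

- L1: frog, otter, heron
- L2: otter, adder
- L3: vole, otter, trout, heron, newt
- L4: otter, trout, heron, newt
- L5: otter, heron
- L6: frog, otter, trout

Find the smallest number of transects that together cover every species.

3

L1, L2, L3 together cover {frog, vole, otter, trout, heron, adder, newt} — every species.
No 2 of the 6 transects cover everything (all 15 pairs fall short), so 3 is minimum.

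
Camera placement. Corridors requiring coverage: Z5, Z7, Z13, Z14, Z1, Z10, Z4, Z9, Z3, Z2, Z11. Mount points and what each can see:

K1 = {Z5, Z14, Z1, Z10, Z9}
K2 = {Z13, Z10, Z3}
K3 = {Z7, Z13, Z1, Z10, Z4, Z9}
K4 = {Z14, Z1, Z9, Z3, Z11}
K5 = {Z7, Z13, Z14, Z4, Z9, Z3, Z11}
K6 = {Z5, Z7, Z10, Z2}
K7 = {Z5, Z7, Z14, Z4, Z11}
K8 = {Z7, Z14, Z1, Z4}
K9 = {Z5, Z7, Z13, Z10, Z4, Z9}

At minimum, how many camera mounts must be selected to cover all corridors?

K1, K5, K6 together cover {Z5, Z7, Z13, Z14, Z1, Z10, Z4, Z9, Z3, Z2, Z11} — every corridor.
No 2 of the 9 camera mounts cover everything (all 36 pairs fall short), so 3 is minimum.

3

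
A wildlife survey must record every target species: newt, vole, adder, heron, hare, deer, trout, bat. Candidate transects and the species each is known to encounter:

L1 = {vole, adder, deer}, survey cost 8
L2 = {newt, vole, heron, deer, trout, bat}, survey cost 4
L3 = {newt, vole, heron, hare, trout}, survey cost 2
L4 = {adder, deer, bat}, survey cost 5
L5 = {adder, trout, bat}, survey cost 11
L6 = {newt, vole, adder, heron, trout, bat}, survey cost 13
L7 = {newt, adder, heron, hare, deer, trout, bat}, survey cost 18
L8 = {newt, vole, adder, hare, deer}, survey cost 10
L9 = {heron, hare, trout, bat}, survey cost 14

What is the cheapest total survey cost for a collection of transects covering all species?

L3, L4 cover every species at survey cost 2 + 5 = 7.
Any cover uses at least 2 transects; among all covering selections none totals below 7.

7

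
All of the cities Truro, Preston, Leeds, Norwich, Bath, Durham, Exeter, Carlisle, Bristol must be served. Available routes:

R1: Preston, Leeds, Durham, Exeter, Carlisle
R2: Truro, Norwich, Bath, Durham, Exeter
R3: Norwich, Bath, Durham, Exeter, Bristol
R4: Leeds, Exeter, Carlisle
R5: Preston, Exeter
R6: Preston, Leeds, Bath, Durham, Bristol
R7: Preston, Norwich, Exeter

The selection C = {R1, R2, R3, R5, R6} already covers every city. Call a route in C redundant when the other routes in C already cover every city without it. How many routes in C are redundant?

3

Drop R1: Carlisle uncovered — not redundant.
Drop R2: Truro uncovered — not redundant.
Drop R3: the rest still cover every city — redundant.
Drop R5: the rest still cover every city — redundant.
Drop R6: the rest still cover every city — redundant.
3 redundant: R3, R5, R6.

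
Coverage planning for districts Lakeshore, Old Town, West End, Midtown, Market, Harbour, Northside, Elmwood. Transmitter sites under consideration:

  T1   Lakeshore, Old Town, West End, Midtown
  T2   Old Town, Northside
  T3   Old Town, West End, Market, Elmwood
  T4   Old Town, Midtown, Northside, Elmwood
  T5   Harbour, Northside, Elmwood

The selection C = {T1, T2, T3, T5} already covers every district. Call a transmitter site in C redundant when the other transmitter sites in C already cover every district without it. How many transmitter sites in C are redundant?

Drop T1: Lakeshore, Midtown uncovered — not redundant.
Drop T2: the rest still cover every district — redundant.
Drop T3: Market uncovered — not redundant.
Drop T5: Harbour uncovered — not redundant.
1 redundant: T2.

1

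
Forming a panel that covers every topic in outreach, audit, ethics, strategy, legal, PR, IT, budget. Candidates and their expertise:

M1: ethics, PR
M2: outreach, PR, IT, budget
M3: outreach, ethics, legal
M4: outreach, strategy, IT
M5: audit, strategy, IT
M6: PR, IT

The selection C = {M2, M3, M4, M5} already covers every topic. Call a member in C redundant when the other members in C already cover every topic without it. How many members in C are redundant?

Drop M2: PR, budget uncovered — not redundant.
Drop M3: ethics, legal uncovered — not redundant.
Drop M4: the rest still cover every topic — redundant.
Drop M5: audit uncovered — not redundant.
1 redundant: M4.

1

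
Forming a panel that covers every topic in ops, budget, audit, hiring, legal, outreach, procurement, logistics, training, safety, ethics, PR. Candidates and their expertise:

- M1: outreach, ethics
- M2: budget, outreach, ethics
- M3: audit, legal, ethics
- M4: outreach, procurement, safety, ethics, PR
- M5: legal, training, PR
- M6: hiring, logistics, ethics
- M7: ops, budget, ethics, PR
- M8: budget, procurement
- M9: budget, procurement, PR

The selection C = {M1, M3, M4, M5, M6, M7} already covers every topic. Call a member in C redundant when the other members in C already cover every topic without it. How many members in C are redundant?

Drop M1: the rest still cover every topic — redundant.
Drop M3: audit uncovered — not redundant.
Drop M4: procurement, safety uncovered — not redundant.
Drop M5: training uncovered — not redundant.
Drop M6: hiring, logistics uncovered — not redundant.
Drop M7: ops, budget uncovered — not redundant.
1 redundant: M1.

1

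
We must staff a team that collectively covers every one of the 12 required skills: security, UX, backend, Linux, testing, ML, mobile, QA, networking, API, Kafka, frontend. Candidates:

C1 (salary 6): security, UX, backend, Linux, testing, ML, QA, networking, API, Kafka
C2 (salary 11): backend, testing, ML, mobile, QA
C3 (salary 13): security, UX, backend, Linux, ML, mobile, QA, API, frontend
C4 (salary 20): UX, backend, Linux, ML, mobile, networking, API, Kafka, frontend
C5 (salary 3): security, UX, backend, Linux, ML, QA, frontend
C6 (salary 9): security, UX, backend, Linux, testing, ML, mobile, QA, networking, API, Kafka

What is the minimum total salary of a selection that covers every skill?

12

C5, C6 cover every skill at salary 3 + 9 = 12.
Any cover uses at least 2 candidates; among all covering selections none totals below 12.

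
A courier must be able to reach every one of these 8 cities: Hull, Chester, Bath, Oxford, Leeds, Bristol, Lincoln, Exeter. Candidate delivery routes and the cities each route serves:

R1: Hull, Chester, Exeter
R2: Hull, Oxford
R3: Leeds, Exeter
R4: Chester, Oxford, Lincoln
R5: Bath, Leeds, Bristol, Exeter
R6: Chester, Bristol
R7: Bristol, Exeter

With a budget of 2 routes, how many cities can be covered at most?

7

Choosing R4, R5 covers {Chester, Bath, Oxford, Leeds, Bristol, Lincoln, Exeter} — 7 cities.
No choice of 2 routes does better; here Hull is left uncovered.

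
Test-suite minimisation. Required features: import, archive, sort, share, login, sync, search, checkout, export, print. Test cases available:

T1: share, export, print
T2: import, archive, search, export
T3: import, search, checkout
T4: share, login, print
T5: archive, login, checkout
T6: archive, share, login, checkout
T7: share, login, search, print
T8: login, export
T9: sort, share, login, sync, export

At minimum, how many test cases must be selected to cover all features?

T1, T2, T3, T9 together cover {import, archive, sort, share, login, sync, search, checkout, export, print} — every feature.
No 3 of the 9 test cases cover everything (all 84 triples fall short), so 4 is minimum.

4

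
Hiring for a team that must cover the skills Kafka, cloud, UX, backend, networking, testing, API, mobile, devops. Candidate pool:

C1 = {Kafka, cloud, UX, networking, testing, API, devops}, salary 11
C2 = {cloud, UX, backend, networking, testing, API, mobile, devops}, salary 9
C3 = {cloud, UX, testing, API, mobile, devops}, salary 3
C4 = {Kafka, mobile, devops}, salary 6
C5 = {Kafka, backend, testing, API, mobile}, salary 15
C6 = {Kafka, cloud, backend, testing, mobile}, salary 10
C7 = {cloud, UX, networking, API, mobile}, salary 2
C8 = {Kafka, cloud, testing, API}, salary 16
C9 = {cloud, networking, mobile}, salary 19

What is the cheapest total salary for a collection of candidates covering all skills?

15

C2, C4 cover every skill at salary 9 + 6 = 15.
Any cover uses at least 2 candidates; among all covering selections none totals below 15.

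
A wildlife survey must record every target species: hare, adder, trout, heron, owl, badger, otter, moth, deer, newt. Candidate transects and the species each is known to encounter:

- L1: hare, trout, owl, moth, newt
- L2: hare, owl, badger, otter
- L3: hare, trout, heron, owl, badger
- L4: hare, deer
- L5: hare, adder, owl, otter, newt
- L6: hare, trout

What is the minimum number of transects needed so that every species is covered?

4

L1, L3, L4, L5 together cover {hare, adder, trout, heron, owl, badger, otter, moth, deer, newt} — every species.
No 3 of the 6 transects cover everything (all 20 triples fall short), so 4 is minimum.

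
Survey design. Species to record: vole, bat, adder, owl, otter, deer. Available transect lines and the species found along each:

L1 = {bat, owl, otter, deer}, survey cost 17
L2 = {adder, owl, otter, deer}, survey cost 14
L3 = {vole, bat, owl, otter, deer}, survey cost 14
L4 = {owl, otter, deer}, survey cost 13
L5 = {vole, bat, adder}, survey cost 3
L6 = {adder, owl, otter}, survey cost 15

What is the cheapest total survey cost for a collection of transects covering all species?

16

L4, L5 cover every species at survey cost 13 + 3 = 16.
Any cover uses at least 2 transects; among all covering selections none totals below 16.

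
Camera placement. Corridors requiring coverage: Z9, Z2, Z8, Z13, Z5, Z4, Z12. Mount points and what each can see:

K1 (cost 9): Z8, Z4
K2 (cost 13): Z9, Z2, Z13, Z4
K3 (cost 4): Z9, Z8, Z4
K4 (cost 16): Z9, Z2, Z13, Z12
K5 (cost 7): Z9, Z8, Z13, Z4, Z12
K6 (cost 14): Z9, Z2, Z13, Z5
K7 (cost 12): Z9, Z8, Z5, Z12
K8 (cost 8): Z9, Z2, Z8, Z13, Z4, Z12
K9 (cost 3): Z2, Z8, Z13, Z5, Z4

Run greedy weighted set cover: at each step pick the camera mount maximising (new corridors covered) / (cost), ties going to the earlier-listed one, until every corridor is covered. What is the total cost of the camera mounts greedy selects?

Pick 1: K9 adds 5 new (Z2, Z8, Z13, Z5, Z4) at cost 3 (ratio 5/3).
Pick 2: K5 adds 2 new (Z9, Z12) at cost 7 (ratio 2/7).
Greedy total cost: 3 + 7 = 10.

10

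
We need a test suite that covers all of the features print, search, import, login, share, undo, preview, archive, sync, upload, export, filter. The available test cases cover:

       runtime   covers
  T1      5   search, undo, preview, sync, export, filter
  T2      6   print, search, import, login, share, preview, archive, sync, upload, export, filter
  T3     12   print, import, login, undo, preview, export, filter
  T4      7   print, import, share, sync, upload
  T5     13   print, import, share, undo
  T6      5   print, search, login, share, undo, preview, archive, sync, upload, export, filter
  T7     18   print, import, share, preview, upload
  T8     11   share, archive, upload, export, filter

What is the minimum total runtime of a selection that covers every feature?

T1, T2 cover every feature at runtime 5 + 6 = 11.
Any cover uses at least 2 test cases; among all covering selections none totals below 11.

11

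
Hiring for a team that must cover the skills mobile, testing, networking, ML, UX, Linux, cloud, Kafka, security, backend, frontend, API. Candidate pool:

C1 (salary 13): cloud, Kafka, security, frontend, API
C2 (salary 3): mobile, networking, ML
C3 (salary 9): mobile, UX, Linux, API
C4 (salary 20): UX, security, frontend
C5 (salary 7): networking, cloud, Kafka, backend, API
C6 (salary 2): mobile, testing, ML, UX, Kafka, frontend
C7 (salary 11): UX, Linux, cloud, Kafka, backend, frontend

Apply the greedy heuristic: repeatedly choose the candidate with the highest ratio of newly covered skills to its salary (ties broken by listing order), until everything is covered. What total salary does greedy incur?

Pick 1: C6 adds 6 new (mobile, testing, ML, UX, Kafka, frontend) at salary 2 (ratio 6/2).
Pick 2: C5 adds 4 new (networking, cloud, backend, API) at salary 7 (ratio 4/7).
Pick 3: C3 adds 1 new (Linux) at salary 9 (ratio 1/9).
Pick 4: C1 adds 1 new (security) at salary 13 (ratio 1/13).
Greedy total salary: 2 + 7 + 9 + 13 = 31. (The true optimum is 29, so greedy overshoots here.)

31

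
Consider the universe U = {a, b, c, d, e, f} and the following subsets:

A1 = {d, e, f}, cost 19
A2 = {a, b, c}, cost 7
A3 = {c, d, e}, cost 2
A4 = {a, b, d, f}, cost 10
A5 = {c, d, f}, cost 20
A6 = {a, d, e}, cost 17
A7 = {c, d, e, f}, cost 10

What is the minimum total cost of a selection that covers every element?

A3, A4 cover every element at cost 2 + 10 = 12.
Any cover uses at least 2 sets; among all covering selections none totals below 12.

12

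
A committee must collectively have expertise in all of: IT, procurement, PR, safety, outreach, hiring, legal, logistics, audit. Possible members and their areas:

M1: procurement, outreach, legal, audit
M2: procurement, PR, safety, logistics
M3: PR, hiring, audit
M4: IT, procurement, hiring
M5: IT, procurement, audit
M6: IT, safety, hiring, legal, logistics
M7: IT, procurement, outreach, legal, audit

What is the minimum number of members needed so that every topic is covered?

M1, M2, M4 together cover {IT, procurement, PR, safety, outreach, hiring, legal, logistics, audit} — every topic.
No 2 of the 7 members cover everything (all 21 pairs fall short), so 3 is minimum.

3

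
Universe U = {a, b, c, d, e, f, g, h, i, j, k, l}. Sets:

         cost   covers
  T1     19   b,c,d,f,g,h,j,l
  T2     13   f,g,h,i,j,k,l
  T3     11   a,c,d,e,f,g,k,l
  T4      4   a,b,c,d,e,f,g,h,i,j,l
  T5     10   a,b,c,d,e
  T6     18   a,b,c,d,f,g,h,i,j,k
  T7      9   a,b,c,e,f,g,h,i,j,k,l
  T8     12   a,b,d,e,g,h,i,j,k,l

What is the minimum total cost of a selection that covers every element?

T4, T7 cover every element at cost 4 + 9 = 13.
Any cover uses at least 2 sets; among all covering selections none totals below 13.

13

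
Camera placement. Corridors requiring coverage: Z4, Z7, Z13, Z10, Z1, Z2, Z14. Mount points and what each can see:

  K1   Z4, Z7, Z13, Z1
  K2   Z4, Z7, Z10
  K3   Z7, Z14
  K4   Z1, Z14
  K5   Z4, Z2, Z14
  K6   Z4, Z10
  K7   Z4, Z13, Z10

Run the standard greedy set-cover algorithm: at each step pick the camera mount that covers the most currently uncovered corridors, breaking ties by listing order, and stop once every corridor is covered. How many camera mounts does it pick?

3

Pick 1: K1 covers 4 new corridors (Z4, Z7, Z13, Z1).
Pick 2: K5 covers 2 new corridors (Z2, Z14).
Pick 3: K2 covers 1 new corridors (Z10).
Greedy uses 3 camera mounts.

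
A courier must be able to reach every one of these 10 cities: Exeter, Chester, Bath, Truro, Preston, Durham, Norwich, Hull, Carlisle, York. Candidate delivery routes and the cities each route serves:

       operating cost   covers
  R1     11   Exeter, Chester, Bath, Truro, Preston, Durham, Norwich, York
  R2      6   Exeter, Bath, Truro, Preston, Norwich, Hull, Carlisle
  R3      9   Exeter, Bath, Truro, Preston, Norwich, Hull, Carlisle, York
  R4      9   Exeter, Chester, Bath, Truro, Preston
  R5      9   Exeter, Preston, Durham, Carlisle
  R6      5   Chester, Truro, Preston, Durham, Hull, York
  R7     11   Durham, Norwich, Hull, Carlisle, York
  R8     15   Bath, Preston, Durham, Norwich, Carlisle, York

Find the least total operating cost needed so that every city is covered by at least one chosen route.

11

R2, R6 cover every city at operating cost 6 + 5 = 11.
Any cover uses at least 2 routes; among all covering selections none totals below 11.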